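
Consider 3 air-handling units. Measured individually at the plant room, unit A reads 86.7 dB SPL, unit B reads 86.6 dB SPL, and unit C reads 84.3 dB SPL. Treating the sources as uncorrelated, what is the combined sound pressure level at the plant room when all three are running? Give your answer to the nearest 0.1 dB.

90.8 dB SPL

Add the sources as powers (linear), then convert back to dB:
L_total = 10·log₁₀(10^(86.7/10) + 10^(86.6/10) + 10^(84.3/10)) = 10·log₁₀(1194000000) = 90.8 dB SPL.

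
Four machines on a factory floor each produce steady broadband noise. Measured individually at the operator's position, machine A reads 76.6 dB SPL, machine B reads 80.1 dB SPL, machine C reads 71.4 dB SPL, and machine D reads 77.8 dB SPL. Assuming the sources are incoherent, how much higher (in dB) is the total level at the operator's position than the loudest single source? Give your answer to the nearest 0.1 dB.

Incoherent sources sum as intensities:
L_total = 10·log₁₀(10^(76.6/10) + 10^(80.1/10) + 10^(71.4/10) + 10^(77.8/10)) = 83.47 dB SPL.
Excess over the loudest (80.1 dB): 83.47 − 80.1 = 3.4 dB.

3.4 dB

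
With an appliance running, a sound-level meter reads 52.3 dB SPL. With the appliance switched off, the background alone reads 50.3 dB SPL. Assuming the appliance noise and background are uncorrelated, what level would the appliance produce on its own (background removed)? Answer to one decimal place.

48.0 dB SPL

Background correction is a power subtraction:
L_src = 10·log₁₀(10^(52.3/10) − 10^(50.3/10)) = 10·log₁₀(62670) = 48.0 dB SPL.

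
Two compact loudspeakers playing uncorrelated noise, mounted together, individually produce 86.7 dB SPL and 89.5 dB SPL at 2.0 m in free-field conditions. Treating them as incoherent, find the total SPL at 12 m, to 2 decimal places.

Combined at 2.0 m: 10·log₁₀(10^(86.7/10)+10^(89.5/10)) = 91.332 dB SPL.
Then apply −20·log₁₀(12/2.0) = -15.563 dB → 75.77 dB SPL.

75.77 dB SPL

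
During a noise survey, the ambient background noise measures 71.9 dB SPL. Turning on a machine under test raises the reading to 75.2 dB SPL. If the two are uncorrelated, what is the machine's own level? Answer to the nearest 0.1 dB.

Remove the background by subtracting linear intensities:
L_src = 10·log₁₀(10^(75.2/10) − 10^(71.9/10)) = 10·log₁₀(17620000) = 72.5 dB SPL.

72.5 dB SPL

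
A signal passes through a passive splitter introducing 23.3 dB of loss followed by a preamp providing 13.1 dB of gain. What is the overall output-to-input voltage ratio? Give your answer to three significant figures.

Net gain = (−23.3) + 13.1 = -10.2 dB.
Voltage ratio = 10^(-10.2/20) = 0.309.

0.309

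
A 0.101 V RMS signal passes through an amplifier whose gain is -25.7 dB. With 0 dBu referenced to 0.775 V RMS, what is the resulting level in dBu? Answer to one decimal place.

Input level: 20·log₁₀(0.101/0.775) = -17.70 dBu.
Output: -17.70 − 25.7 = -43.4 dBu.

-43.4 dBu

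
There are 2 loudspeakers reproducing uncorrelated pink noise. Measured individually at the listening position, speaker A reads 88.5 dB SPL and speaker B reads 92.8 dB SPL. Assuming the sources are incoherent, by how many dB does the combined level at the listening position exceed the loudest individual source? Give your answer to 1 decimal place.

1.4 dB

Incoherent sources sum as intensities:
L_total = 10·log₁₀(10^(88.5/10) + 10^(92.8/10)) = 94.17 dB SPL.
Excess over the loudest (92.8 dB): 94.17 − 92.8 = 1.4 dB.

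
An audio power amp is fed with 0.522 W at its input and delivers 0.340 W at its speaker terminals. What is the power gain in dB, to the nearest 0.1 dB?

-1.9 dB

Power is a power quantity, so gain = 10·log₁₀(P_out/P_in).
10·log₁₀(0.340/0.522) = 10·log₁₀(0.6513) = -1.9 dB.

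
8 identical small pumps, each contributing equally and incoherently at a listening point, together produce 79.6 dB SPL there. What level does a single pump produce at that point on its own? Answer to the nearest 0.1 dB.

8 equal incoherent sources add 10·log₁₀(8) = 9.03 dB over one source.
L_one = 79.6 − 9.03 = 70.6 dB SPL.

70.6 dB SPL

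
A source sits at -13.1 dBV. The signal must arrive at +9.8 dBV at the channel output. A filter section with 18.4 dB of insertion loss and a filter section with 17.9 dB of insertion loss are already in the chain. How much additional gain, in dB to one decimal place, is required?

59.2 dB

The required make-up gain is the shortfall in the dB sum.
G = +9.8 − (-13.1) + 18.4 + 17.9 = 59.2 dB.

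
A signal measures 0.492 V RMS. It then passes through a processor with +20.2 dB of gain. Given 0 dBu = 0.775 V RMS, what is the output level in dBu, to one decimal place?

+16.3 dBu

Input level: 20·log₁₀(0.492/0.775) = -3.95 dBu.
Output: -3.95 + 20.2 = +16.3 dBu.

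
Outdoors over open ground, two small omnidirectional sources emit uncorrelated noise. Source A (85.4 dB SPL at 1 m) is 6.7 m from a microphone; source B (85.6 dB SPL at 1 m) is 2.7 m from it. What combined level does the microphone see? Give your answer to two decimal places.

77.60 dB SPL

At the listener: L_A = 85.4 − 20·log₁₀(6.7) = 68.879 dB; L_B = 85.6 − 20·log₁₀(2.7) = 76.973 dB.
Combined: 10·log₁₀(10^(68.879/10)+10^(76.973/10)) = 77.60 dB SPL.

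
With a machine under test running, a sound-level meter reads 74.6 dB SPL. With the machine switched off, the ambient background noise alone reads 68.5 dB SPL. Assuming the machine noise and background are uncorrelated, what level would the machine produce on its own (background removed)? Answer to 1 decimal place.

73.4 dB SPL

Subtract intensities: L_src = 10·log₁₀(10^(L_total/10) − 10^(L_bg/10)).
L_src = 10·log₁₀(10^(74.6/10) − 10^(68.5/10)) = 10·log₁₀(21760000) = 73.4 dB SPL.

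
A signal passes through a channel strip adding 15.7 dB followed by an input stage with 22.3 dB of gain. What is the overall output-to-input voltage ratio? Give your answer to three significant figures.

Net gain = 15.7 + 22.3 = 38.0 dB.
Voltage ratio = 10^(38.0/20) = 79.4.

79.4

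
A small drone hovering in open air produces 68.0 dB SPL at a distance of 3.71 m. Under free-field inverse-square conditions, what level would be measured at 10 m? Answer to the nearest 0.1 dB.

For a point source in a free field, ΔL = −20·log₁₀(d₂/d₁).
ΔL = −20·log₁₀(10/3.71) = -8.61 dB, so L₂ = 68.0 + (-8.61) = 59.4 dB SPL.

59.4 dB SPL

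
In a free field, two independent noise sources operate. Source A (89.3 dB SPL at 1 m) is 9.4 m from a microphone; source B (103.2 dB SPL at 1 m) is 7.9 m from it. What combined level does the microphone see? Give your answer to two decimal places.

At the listener: L_A = 89.3 − 20·log₁₀(9.4) = 69.837 dB; L_B = 103.2 − 20·log₁₀(7.9) = 85.247 dB.
Combined: 10·log₁₀(10^(69.837/10)+10^(85.247/10)) = 85.37 dB SPL.

85.37 dB SPL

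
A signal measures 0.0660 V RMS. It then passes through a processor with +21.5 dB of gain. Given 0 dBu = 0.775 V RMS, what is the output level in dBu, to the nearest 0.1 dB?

Input level: 20·log₁₀(0.0660/0.775) = -21.40 dBu.
Output: -21.40 + 21.5 = +0.1 dBu.

+0.1 dBu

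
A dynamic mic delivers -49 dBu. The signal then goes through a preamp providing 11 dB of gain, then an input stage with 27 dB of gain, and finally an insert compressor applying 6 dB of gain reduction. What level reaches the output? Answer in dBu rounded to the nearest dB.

Gain stages sum in dB:
-49 + 11 + 27 − 6 = -17 dBu.

-17 dBu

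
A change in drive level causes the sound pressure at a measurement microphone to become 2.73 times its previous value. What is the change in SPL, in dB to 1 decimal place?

Sound pressure is an amplitude quantity: ΔL = 20·log₁₀(p₂/p₁).
20·log₁₀(2.73) = 8.7 dB.

8.7 dB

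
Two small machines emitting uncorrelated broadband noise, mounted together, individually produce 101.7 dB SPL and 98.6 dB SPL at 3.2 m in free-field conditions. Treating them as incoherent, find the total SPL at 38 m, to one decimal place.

Combined at 3.2 m: 10·log₁₀(10^(101.7/10)+10^(98.6/10)) = 103.43 dB SPL.
Then apply −20·log₁₀(38/3.2) = -21.49 dB → 81.9 dB SPL.

81.9 dB SPL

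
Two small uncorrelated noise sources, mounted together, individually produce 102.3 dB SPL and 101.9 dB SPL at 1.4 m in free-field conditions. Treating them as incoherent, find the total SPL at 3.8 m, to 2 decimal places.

Combined at 1.4 m: 10·log₁₀(10^(102.3/10)+10^(101.9/10)) = 105.115 dB SPL.
Then apply −20·log₁₀(3.8/1.4) = -8.673 dB → 96.44 dB SPL.

96.44 dB SPL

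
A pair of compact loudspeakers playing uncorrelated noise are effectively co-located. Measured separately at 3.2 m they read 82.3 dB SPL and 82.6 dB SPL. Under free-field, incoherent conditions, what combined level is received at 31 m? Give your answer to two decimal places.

Combined at 3.2 m: 10·log₁₀(10^(82.3/10)+10^(82.6/10)) = 85.463 dB SPL.
Then apply −20·log₁₀(31/3.2) = -19.724 dB → 65.74 dB SPL.

65.74 dB SPL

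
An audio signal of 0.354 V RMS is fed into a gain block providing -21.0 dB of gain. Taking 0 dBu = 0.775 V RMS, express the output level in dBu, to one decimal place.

-27.8 dBu

Input level: 20·log₁₀(0.354/0.775) = -6.81 dBu.
Output: -6.81 − 21.0 = -27.8 dBu.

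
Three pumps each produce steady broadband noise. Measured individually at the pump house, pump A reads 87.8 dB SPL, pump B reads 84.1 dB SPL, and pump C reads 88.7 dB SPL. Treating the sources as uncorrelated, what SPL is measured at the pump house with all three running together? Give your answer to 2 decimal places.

92.04 dB SPL

Add the sources as powers (linear), then convert back to dB:
L_total = 10·log₁₀(10^(87.8/10) + 10^(84.1/10) + 10^(88.7/10)) = 10·log₁₀(1601000000) = 92.04 dB SPL.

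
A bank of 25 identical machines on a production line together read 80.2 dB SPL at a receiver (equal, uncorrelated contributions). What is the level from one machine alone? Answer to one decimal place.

25 equal incoherent sources add 10·log₁₀(25) = 13.98 dB over one source.
L_one = 80.2 − 13.98 = 66.2 dB SPL.

66.2 dB SPL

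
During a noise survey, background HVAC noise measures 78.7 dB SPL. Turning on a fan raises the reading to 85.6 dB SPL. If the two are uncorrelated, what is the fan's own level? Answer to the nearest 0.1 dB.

Background correction is a power subtraction:
L_src = 10·log₁₀(10^(85.6/10) − 10^(78.7/10)) = 10·log₁₀(288900000) = 84.6 dB SPL.

84.6 dB SPL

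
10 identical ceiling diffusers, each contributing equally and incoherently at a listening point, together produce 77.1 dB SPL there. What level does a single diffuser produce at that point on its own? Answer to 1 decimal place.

67.1 dB SPL

10 equal incoherent sources add 10·log₁₀(10) = 10.00 dB over one source.
L_one = 77.1 − 10.00 = 67.1 dB SPL.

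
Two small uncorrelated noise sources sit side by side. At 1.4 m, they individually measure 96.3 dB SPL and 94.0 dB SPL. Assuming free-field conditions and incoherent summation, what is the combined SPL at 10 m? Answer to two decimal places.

Combined at 1.4 m: 10·log₁₀(10^(96.3/10)+10^(94.0/10)) = 98.311 dB SPL.
Then apply −20·log₁₀(10/1.4) = -17.077 dB → 81.23 dB SPL.

81.23 dB SPL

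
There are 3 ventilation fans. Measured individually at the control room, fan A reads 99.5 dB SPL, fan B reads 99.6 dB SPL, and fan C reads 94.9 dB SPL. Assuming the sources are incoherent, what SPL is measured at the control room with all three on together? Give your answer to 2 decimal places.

Add the sources as powers (linear), then convert back to dB:
L_total = 10·log₁₀(10^(99.5/10) + 10^(99.6/10) + 10^(94.9/10)) = 10·log₁₀(21123000000) = 103.25 dB SPL.

103.25 dB SPL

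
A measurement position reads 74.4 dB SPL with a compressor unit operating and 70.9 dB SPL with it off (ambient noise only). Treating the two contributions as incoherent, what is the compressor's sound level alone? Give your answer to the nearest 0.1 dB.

Background correction is a power subtraction:
L_src = 10·log₁₀(10^(74.4/10) − 10^(70.9/10)) = 10·log₁₀(15240000) = 71.8 dB SPL.

71.8 dB SPL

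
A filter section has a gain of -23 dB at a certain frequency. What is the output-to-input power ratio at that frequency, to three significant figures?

Power ratio = 10^(dB/10).
10^(-23/10) = 10^(-2.300) = 0.00501.

0.00501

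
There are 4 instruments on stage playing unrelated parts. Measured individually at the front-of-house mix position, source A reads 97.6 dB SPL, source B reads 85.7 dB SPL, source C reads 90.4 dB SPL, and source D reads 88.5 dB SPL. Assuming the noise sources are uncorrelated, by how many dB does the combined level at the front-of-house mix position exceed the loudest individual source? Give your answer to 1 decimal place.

1.4 dB

Incoherent sources sum as intensities:
L_total = 10·log₁₀(10^(97.6/10) + 10^(85.7/10) + 10^(90.4/10) + 10^(88.5/10)) = 98.99 dB SPL.
Excess over the loudest (97.6 dB): 98.99 − 97.6 = 1.4 dB.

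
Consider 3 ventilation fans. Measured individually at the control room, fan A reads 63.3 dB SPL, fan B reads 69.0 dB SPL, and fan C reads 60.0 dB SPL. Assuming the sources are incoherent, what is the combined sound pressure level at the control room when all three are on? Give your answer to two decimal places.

Incoherent sources sum as intensities:
L_total = 10·log₁₀(10^(63.3/10) + 10^(69.0/10) + 10^(60.0/10)) = 10·log₁₀(11080000) = 70.45 dB SPL.

70.45 dB SPL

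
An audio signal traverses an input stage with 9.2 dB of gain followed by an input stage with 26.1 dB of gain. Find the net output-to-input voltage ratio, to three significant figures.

Net gain = 9.2 + 26.1 = 35.3 dB.
Voltage ratio = 10^(35.3/20) = 58.2.

58.2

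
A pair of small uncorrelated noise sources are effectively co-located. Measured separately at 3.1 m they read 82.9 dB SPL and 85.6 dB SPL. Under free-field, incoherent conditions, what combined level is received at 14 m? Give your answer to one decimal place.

74.4 dB SPL

Combined at 3.1 m: 10·log₁₀(10^(82.9/10)+10^(85.6/10)) = 87.47 dB SPL.
Then apply −20·log₁₀(14/3.1) = -13.10 dB → 74.4 dB SPL.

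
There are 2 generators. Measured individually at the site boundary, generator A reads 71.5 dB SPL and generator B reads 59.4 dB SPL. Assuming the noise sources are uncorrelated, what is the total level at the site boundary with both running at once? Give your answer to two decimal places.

Incoherent sources sum as intensities:
L_total = 10·log₁₀(10^(71.5/10) + 10^(59.4/10)) = 10·log₁₀(15000000) = 71.76 dB SPL.

71.76 dB SPL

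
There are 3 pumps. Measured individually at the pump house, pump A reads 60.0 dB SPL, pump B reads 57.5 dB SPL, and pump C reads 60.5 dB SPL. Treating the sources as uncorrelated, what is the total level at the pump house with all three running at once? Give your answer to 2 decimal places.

64.29 dB SPL

Add the sources as powers (linear), then convert back to dB:
L_total = 10·log₁₀(10^(60.0/10) + 10^(57.5/10) + 10^(60.5/10)) = 10·log₁₀(2684000) = 64.29 dB SPL.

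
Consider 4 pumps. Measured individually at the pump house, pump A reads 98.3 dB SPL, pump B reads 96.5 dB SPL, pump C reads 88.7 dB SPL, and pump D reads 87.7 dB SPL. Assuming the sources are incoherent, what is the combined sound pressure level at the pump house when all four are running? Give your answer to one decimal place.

101.0 dB SPL

Add the sources as powers (linear), then convert back to dB:
L_total = 10·log₁₀(10^(98.3/10) + 10^(96.5/10) + 10^(88.7/10) + 10^(87.7/10)) = 10·log₁₀(12558000000) = 101.0 dB SPL.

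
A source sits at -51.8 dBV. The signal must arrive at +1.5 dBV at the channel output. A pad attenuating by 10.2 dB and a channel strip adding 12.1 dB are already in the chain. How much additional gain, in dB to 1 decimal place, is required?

The required make-up gain is the shortfall in the dB sum.
G = +1.5 − (-51.8) + 10.2 − 12.1 = 51.4 dB.

51.4 dB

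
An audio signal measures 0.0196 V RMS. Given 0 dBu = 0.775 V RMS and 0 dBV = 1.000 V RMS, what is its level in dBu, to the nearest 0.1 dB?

-31.9 dBu

dBu = 20·log₁₀(V / 0.775 V).
20·log₁₀(0.0196/0.775) = -31.9 dBu.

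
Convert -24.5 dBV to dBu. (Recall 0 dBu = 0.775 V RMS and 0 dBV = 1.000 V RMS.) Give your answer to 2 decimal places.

-22.29 dBu

The offset between the scales is 20·log₁₀(0.775/1.000) = −2.214 dB.
So dBu = -24.5 + 2.214 = -22.29 dBu.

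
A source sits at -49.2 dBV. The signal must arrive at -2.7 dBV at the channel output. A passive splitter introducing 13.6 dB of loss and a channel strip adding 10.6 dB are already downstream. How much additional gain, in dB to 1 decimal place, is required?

The required make-up gain is the shortfall in the dB sum.
G = -2.7 − (-49.2) + 13.6 − 10.6 = 49.5 dB.

49.5 dB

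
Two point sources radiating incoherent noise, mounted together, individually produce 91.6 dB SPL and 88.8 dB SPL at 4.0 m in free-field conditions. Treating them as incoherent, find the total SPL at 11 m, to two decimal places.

84.65 dB SPL

Combined at 4.0 m: 10·log₁₀(10^(91.6/10)+10^(88.8/10)) = 93.432 dB SPL.
Then apply −20·log₁₀(11/4.0) = -8.787 dB → 84.65 dB SPL.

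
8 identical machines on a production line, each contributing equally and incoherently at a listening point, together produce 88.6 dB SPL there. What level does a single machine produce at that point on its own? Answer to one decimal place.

79.6 dB SPL

8 equal incoherent sources add 10·log₁₀(8) = 9.03 dB over one source.
L_one = 88.6 − 9.03 = 79.6 dB SPL.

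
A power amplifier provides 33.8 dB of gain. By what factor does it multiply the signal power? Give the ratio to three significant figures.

Power ratio = 10^(dB/10).
10^(33.8/10) = 10^(3.380) = 2400.

2400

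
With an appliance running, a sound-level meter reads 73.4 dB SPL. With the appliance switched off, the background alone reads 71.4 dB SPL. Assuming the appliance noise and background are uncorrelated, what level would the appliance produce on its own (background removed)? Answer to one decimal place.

Subtract intensities: L_src = 10·log₁₀(10^(L_total/10) − 10^(L_bg/10)).
L_src = 10·log₁₀(10^(73.4/10) − 10^(71.4/10)) = 10·log₁₀(8074000) = 69.1 dB SPL.

69.1 dB SPL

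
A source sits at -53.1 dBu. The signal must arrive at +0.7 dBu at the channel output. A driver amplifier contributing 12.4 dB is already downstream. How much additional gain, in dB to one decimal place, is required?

The required make-up gain is the shortfall in the dB sum.
G = +0.7 − (-53.1) − 12.4 = 41.4 dB.

41.4 dB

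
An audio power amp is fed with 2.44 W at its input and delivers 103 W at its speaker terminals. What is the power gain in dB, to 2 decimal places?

Power is a power quantity, so gain = 10·log₁₀(P_out/P_in).
10·log₁₀(103/2.44) = 10·log₁₀(42.21) = 16.25 dB.

16.25 dB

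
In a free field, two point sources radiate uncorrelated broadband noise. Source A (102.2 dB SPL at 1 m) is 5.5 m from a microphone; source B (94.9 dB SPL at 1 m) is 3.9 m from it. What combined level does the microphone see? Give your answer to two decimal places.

At the listener: L_A = 102.2 − 20·log₁₀(5.5) = 87.393 dB; L_B = 94.9 − 20·log₁₀(3.9) = 83.079 dB.
Combined: 10·log₁₀(10^(87.393/10)+10^(83.079/10)) = 88.76 dB SPL.

88.76 dB SPL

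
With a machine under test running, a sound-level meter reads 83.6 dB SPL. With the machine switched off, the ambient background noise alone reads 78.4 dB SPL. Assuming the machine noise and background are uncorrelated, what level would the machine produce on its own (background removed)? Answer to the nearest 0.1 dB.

Background correction is a power subtraction:
L_src = 10·log₁₀(10^(83.6/10) − 10^(78.4/10)) = 10·log₁₀(159900000) = 82.0 dB SPL.

82.0 dB SPL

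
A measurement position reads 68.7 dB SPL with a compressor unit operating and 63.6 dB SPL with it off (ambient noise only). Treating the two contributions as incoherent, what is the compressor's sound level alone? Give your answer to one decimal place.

Subtract intensities: L_src = 10·log₁₀(10^(L_total/10) − 10^(L_bg/10)).
L_src = 10·log₁₀(10^(68.7/10) − 10^(63.6/10)) = 10·log₁₀(5122000) = 67.1 dB SPL.

67.1 dB SPL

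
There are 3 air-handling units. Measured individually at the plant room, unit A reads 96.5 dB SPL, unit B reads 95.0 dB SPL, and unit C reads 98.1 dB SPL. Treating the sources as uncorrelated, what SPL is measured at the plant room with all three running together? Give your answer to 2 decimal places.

Add the sources as powers (linear), then convert back to dB:
L_total = 10·log₁₀(10^(96.5/10) + 10^(95.0/10) + 10^(98.1/10)) = 10·log₁₀(14086000000) = 101.49 dB SPL.

101.49 dB SPL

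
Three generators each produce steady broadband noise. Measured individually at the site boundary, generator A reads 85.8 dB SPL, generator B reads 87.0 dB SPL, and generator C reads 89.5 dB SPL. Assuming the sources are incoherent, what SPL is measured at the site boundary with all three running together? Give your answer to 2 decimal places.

92.49 dB SPL

Add the sources as powers (linear), then convert back to dB:
L_total = 10·log₁₀(10^(85.8/10) + 10^(87.0/10) + 10^(89.5/10)) = 10·log₁₀(1773000000) = 92.49 dB SPL.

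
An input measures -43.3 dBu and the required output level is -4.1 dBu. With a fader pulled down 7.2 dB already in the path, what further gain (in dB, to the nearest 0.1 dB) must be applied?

46.4 dB

The required make-up gain is the shortfall in the dB sum.
G = -4.1 − (-43.3) + 7.2 = 46.4 dB.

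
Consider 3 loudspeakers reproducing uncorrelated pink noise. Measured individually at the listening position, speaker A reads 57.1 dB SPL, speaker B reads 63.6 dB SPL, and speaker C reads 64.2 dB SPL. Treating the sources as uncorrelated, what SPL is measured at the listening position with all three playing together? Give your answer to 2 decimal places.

Add the sources as powers (linear), then convert back to dB:
L_total = 10·log₁₀(10^(57.1/10) + 10^(63.6/10) + 10^(64.2/10)) = 10·log₁₀(5434000) = 67.35 dB SPL.

67.35 dB SPL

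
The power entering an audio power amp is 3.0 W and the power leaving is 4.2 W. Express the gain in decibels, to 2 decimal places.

Power ratio → dB uses the 10·log₁₀ form:
10·log₁₀(4.2/3.0) = 10·log₁₀(1.400) = 1.46 dB.

1.46 dB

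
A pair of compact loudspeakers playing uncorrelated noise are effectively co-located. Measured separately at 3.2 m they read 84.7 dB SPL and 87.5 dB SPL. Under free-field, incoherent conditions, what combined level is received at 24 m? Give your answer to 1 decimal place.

71.8 dB SPL

Combined at 3.2 m: 10·log₁₀(10^(84.7/10)+10^(87.5/10)) = 89.33 dB SPL.
Then apply −20·log₁₀(24/3.2) = -17.50 dB → 71.8 dB SPL.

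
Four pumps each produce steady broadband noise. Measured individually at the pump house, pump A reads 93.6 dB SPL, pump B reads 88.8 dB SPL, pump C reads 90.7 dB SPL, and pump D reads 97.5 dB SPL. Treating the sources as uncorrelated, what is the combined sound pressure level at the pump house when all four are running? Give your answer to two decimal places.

Uncorrelated sources add in intensity (power), not in dB.
L_total = 10·log₁₀(10^(93.6/10) + 10^(88.8/10) + 10^(90.7/10) + 10^(97.5/10)) = 10·log₁₀(9848000000) = 99.93 dB SPL.

99.93 dB SPL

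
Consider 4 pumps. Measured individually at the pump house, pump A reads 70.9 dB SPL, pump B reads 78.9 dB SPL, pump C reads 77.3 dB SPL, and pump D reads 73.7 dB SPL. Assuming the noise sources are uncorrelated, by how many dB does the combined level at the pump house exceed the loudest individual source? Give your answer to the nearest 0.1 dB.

Incoherent sources sum as intensities:
L_total = 10·log₁₀(10^(70.9/10) + 10^(78.9/10) + 10^(77.3/10) + 10^(73.7/10)) = 82.23 dB SPL.
Excess over the loudest (78.9 dB): 82.23 − 78.9 = 3.3 dB.

3.3 dB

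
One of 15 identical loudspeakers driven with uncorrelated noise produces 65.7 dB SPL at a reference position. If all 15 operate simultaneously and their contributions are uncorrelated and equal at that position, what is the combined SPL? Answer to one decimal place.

15 equal incoherent sources raise the level by 10·log₁₀(15) = 11.76 dB.
L_total = 65.7 + 11.76 = 77.5 dB SPL.

77.5 dB SPL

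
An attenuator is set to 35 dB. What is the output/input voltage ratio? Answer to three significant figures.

Voltage ratio = 10^(dB/20).
10^(-35/20) = 10^(-1.750) = 0.0178.

0.0178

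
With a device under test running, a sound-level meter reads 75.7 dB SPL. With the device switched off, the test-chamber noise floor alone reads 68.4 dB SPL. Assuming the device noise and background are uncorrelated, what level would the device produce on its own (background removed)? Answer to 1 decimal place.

Remove the background by subtracting linear intensities:
L_src = 10·log₁₀(10^(75.7/10) − 10^(68.4/10)) = 10·log₁₀(30240000) = 74.8 dB SPL.

74.8 dB SPL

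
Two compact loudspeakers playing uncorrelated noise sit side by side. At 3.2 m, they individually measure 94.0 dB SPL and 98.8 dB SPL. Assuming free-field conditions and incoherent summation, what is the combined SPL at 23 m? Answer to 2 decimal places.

82.91 dB SPL

Combined at 3.2 m: 10·log₁₀(10^(94.0/10)+10^(98.8/10)) = 100.042 dB SPL.
Then apply −20·log₁₀(23/3.2) = -17.132 dB → 82.91 dB SPL.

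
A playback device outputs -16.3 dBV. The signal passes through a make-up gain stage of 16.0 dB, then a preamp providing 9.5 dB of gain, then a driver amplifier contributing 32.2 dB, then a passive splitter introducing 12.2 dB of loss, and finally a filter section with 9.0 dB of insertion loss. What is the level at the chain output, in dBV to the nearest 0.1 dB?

Gain stages sum in dB:
-16.3 + 16.0 + 9.5 + 32.2 − 12.2 − 9.0 = +20.2 dBV.

+20.2 dBV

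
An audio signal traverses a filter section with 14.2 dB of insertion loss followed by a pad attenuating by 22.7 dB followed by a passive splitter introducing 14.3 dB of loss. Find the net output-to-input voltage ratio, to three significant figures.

0.00275

Net gain = (−14.2) + (−22.7) + (−14.3) = -51.2 dB.
Voltage ratio = 10^(-51.2/20) = 0.00275.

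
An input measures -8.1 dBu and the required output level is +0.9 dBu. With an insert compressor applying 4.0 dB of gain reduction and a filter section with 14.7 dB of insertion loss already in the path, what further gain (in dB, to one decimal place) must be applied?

The required make-up gain is the shortfall in the dB sum.
G = +0.9 − (-8.1) + 4.0 + 14.7 = 27.7 dB.

27.7 dB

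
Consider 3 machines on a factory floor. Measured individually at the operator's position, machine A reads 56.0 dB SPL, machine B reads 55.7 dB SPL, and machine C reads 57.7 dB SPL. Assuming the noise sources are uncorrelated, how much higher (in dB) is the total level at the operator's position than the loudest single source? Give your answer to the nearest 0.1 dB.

Uncorrelated sources add in intensity (power), not in dB.
L_total = 10·log₁₀(10^(56.0/10) + 10^(55.7/10) + 10^(57.7/10)) = 61.33 dB SPL.
Excess over the loudest (57.7 dB): 61.33 − 57.7 = 3.6 dB.

3.6 dB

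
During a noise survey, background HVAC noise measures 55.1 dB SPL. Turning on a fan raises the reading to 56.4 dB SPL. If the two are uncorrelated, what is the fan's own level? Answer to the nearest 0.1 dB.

Subtract intensities: L_src = 10·log₁₀(10^(L_total/10) − 10^(L_bg/10)).
L_src = 10·log₁₀(10^(56.4/10) − 10^(55.1/10)) = 10·log₁₀(112900) = 50.5 dB SPL.

50.5 dB SPL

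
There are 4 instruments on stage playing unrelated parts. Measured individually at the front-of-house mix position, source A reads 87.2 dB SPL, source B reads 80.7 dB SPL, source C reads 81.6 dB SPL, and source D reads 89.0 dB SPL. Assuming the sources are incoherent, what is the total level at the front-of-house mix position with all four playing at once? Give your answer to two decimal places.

Uncorrelated sources add in intensity (power), not in dB.
L_total = 10·log₁₀(10^(87.2/10) + 10^(80.7/10) + 10^(81.6/10) + 10^(89.0/10)) = 10·log₁₀(1581000000) = 91.99 dB SPL.

91.99 dB SPL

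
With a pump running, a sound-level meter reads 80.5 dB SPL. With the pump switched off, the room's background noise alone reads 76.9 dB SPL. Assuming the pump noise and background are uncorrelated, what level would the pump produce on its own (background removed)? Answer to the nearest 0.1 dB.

Background correction is a power subtraction:
L_src = 10·log₁₀(10^(80.5/10) − 10^(76.9/10)) = 10·log₁₀(63220000) = 78.0 dB SPL.

78.0 dB SPL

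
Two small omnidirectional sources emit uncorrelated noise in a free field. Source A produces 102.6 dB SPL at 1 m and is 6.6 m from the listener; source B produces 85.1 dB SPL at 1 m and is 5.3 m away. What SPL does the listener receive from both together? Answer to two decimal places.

86.33 dB SPL

At the listener: L_A = 102.6 − 20·log₁₀(6.6) = 86.209 dB; L_B = 85.1 − 20·log₁₀(5.3) = 70.614 dB.
Combined: 10·log₁₀(10^(86.209/10)+10^(70.614/10)) = 86.33 dB SPL.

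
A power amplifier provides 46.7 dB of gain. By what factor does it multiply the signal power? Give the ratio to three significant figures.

Power ratio = 10^(dB/10).
10^(46.7/10) = 10^(4.670) = 46800.

46800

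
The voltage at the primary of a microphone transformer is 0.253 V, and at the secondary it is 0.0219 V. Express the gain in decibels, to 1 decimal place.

Voltage is an amplitude quantity, so gain = 20·log₁₀(V_out/V_in).
20·log₁₀(0.0219/0.253) = 20·log₁₀(0.08656) = -21.3 dB.

-21.3 dB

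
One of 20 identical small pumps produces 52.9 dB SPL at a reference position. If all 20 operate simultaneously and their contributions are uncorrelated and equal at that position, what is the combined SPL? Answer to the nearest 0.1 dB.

20 equal incoherent sources raise the level by 10·log₁₀(20) = 13.01 dB.
L_total = 52.9 + 13.01 = 65.9 dB SPL.

65.9 dB SPL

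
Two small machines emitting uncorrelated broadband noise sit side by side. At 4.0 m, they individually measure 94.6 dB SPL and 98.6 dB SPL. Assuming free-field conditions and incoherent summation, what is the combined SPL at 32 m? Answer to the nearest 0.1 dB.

82.0 dB SPL

Combined at 4.0 m: 10·log₁₀(10^(94.6/10)+10^(98.6/10)) = 100.06 dB SPL.
Then apply −20·log₁₀(32/4.0) = -18.06 dB → 82.0 dB SPL.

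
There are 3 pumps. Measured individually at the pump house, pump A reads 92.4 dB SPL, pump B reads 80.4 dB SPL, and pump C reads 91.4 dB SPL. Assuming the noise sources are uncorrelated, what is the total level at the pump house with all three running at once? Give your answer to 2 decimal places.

Add the sources as powers (linear), then convert back to dB:
L_total = 10·log₁₀(10^(92.4/10) + 10^(80.4/10) + 10^(91.4/10)) = 10·log₁₀(3228000000) = 95.09 dB SPL.

95.09 dB SPL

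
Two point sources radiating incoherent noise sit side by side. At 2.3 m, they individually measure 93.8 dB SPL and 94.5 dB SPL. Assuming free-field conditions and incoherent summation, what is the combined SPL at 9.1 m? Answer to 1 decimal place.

85.2 dB SPL

Combined at 2.3 m: 10·log₁₀(10^(93.8/10)+10^(94.5/10)) = 97.17 dB SPL.
Then apply −20·log₁₀(9.1/2.3) = -11.95 dB → 85.2 dB SPL.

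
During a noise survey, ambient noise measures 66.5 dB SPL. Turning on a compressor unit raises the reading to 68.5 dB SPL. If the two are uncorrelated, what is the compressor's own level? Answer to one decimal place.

Background correction is a power subtraction:
L_src = 10·log₁₀(10^(68.5/10) − 10^(66.5/10)) = 10·log₁₀(2613000) = 64.2 dB SPL.

64.2 dB SPL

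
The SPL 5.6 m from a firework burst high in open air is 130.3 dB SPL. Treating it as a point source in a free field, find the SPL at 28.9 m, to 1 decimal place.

Free-field point source: level drops by 20·log₁₀ of the distance ratio.
ΔL = −20·log₁₀(28.9/5.6) = -14.25 dB, so L₂ = 130.3 + (-14.25) = 116.0 dB SPL.

116.0 dB SPL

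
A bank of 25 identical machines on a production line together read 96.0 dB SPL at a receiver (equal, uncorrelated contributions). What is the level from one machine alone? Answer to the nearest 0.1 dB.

25 equal incoherent sources add 10·log₁₀(25) = 13.98 dB over one source.
L_one = 96.0 − 13.98 = 82.0 dB SPL.

82.0 dB SPL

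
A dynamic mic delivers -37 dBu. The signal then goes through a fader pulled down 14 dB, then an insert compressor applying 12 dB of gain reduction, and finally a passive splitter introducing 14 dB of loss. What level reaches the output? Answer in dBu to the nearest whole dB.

Cascaded gains and losses add directly in dB.
-37 − 14 − 12 − 14 = -77 dBu.

-77 dBu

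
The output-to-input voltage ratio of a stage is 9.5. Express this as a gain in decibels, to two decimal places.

19.55 dB

For a voltage ratio, dB = 20·log₁₀(V₂/V₁).
20·log₁₀(9.5) = 19.55 dB.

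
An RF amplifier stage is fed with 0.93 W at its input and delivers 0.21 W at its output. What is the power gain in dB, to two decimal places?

-6.46 dB

For a power ratio, dB = 10·log₁₀(P₂/P₁).
10·log₁₀(0.21/0.93) = 10·log₁₀(0.2258) = -6.46 dB.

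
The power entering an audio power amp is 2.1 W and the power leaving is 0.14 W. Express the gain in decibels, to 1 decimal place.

Power is a power quantity, so gain = 10·log₁₀(P_out/P_in).
10·log₁₀(0.14/2.1) = 10·log₁₀(0.06667) = -11.8 dB.

-11.8 dB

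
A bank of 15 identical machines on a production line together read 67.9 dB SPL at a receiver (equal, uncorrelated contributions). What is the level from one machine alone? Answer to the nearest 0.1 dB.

15 equal incoherent sources add 10·log₁₀(15) = 11.76 dB over one source.
L_one = 67.9 − 11.76 = 56.1 dB SPL.

56.1 dB SPL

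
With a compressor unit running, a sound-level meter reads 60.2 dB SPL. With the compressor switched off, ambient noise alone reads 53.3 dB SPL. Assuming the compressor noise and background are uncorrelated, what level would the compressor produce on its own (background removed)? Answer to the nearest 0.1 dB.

59.2 dB SPL

Background correction is a power subtraction:
L_src = 10·log₁₀(10^(60.2/10) − 10^(53.3/10)) = 10·log₁₀(833300) = 59.2 dB SPL.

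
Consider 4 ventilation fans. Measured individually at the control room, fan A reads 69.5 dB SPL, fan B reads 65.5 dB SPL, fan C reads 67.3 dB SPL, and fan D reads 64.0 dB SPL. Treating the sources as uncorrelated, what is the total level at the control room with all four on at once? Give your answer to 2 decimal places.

Add the sources as powers (linear), then convert back to dB:
L_total = 10·log₁₀(10^(69.5/10) + 10^(65.5/10) + 10^(67.3/10) + 10^(64.0/10)) = 10·log₁₀(20340000) = 73.08 dB SPL.

73.08 dB SPL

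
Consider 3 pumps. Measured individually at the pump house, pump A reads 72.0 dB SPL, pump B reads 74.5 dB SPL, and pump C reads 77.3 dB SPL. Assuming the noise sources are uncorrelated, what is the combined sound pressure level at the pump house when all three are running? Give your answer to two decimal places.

Uncorrelated sources add in intensity (power), not in dB.
L_total = 10·log₁₀(10^(72.0/10) + 10^(74.5/10) + 10^(77.3/10)) = 10·log₁₀(97740000) = 79.90 dB SPL.

79.90 dB SPL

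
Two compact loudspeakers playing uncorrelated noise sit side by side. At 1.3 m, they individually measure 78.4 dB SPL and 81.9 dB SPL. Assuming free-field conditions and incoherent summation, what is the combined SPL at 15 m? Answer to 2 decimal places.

62.26 dB SPL

Combined at 1.3 m: 10·log₁₀(10^(78.4/10)+10^(81.9/10)) = 83.504 dB SPL.
Then apply −20·log₁₀(15/1.3) = -21.243 dB → 62.26 dB SPL.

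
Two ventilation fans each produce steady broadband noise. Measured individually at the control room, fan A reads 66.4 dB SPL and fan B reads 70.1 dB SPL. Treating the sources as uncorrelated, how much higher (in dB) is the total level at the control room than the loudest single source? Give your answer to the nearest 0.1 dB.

Uncorrelated sources add in intensity (power), not in dB.
L_total = 10·log₁₀(10^(66.4/10) + 10^(70.1/10)) = 71.64 dB SPL.
Excess over the loudest (70.1 dB): 71.64 − 70.1 = 1.5 dB.

1.5 dB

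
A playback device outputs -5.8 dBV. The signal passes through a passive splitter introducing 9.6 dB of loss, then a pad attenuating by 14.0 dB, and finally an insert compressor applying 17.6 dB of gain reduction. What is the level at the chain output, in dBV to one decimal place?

-47.0 dBV

Cascaded gains and losses add directly in dB.
-5.8 − 9.6 − 14.0 − 17.6 = -47.0 dBV.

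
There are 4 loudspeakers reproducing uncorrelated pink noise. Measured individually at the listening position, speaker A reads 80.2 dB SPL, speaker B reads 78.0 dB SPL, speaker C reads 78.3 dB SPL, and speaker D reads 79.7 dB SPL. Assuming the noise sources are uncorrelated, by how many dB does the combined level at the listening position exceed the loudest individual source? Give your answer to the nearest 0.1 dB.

5.0 dB

Uncorrelated sources add in intensity (power), not in dB.
L_total = 10·log₁₀(10^(80.2/10) + 10^(78.0/10) + 10^(78.3/10) + 10^(79.7/10)) = 85.17 dB SPL.
Excess over the loudest (80.2 dB): 85.17 − 80.2 = 5.0 dB.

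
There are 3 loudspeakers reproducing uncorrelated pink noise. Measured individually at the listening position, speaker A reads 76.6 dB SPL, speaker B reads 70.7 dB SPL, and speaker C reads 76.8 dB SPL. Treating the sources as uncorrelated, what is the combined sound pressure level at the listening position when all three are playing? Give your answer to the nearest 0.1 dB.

Incoherent sources sum as intensities:
L_total = 10·log₁₀(10^(76.6/10) + 10^(70.7/10) + 10^(76.8/10)) = 10·log₁₀(105300000) = 80.2 dB SPL.

80.2 dB SPL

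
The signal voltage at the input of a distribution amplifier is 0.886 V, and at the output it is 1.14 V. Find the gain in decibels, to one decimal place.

For a voltage ratio, dB = 20·log₁₀(V₂/V₁).
20·log₁₀(1.14/0.886) = 20·log₁₀(1.287) = 2.2 dB.

2.2 dB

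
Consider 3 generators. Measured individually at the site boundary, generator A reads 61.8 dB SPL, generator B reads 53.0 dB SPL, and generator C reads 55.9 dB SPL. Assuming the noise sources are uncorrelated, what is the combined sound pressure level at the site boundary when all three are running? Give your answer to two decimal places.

Incoherent sources sum as intensities:
L_total = 10·log₁₀(10^(61.8/10) + 10^(53.0/10) + 10^(55.9/10)) = 10·log₁₀(2102000) = 63.23 dB SPL.

63.23 dB SPL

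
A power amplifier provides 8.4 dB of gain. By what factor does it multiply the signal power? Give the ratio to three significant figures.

Power ratio = 10^(dB/10).
10^(8.4/10) = 10^(0.8400) = 6.92.

6.92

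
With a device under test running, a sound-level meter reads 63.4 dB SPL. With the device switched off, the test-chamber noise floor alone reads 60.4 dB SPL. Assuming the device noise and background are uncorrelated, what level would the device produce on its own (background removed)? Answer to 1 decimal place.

Background correction is a power subtraction:
L_src = 10·log₁₀(10^(63.4/10) − 10^(60.4/10)) = 10·log₁₀(1091000) = 60.4 dB SPL.

60.4 dB SPL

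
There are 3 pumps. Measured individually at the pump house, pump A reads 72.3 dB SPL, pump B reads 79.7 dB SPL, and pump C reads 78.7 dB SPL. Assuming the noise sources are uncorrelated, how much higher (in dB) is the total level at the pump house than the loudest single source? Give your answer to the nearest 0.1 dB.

Incoherent sources sum as intensities:
L_total = 10·log₁₀(10^(72.3/10) + 10^(79.7/10) + 10^(78.7/10)) = 82.66 dB SPL.
Excess over the loudest (79.7 dB): 82.66 − 79.7 = 3.0 dB.

3.0 dB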